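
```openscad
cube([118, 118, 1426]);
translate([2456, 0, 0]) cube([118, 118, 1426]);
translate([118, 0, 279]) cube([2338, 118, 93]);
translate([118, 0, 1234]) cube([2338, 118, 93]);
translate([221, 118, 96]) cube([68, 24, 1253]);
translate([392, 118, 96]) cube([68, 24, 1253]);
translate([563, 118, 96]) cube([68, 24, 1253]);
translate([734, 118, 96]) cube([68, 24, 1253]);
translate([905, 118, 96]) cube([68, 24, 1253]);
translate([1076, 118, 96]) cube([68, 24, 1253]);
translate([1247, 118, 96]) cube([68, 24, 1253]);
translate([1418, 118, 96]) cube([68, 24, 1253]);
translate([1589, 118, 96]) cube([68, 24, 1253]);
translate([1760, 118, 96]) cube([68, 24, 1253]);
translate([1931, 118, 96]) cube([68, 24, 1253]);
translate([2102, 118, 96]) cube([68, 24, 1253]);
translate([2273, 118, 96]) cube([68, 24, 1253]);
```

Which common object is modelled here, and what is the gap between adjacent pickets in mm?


A fence section. The picket gap is 103 mm.

Two posts, two rails, 13 pickets — a fence section. Span 2338 mm holds 13 pickets of 68 mm with 14 equal gaps: ⌊(2338 − 13·68) / 14⌋ = 103 mm.


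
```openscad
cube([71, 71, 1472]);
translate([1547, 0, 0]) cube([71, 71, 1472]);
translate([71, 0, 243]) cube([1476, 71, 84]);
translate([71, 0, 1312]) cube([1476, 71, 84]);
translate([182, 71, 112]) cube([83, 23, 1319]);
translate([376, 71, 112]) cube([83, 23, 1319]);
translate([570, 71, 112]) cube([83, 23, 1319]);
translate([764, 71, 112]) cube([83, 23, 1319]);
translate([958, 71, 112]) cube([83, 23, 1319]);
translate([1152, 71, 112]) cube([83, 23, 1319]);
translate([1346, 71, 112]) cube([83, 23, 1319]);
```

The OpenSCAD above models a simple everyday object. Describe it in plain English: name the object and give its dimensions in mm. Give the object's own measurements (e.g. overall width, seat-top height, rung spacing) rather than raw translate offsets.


A fence section. Two 71×71 mm posts, 1472 mm tall, stand on the floor with a clear span of 1476 mm between their inner faces. Two horizontal rails of 71×84 mm section span the gap between the posts with their undersides at z = 243 mm and z = 1312 mm, flush with the posts' −y face. 7 pickets, each 83 mm wide, 23 mm thick and 1319 mm tall, are fixed to the +y face of the rails with their bottoms at z = 112 mm, spaced across the span with a 111 mm gap after the −x post and between neighbouring pickets, with 118 mm left before the +x post.


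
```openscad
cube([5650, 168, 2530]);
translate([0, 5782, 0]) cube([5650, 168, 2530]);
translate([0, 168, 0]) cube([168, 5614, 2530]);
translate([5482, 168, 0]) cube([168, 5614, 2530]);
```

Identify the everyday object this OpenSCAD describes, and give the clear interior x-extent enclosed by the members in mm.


A house (or room) frame. The interior width is 5314 mm.

Four 2530 mm walls enclosing a rectangle with no floor or roof — a room or house frame. Outside width is 5650 mm and wall thickness is 168 mm, so the interior width is 5650 − 2 × 168 = 5314 mm.


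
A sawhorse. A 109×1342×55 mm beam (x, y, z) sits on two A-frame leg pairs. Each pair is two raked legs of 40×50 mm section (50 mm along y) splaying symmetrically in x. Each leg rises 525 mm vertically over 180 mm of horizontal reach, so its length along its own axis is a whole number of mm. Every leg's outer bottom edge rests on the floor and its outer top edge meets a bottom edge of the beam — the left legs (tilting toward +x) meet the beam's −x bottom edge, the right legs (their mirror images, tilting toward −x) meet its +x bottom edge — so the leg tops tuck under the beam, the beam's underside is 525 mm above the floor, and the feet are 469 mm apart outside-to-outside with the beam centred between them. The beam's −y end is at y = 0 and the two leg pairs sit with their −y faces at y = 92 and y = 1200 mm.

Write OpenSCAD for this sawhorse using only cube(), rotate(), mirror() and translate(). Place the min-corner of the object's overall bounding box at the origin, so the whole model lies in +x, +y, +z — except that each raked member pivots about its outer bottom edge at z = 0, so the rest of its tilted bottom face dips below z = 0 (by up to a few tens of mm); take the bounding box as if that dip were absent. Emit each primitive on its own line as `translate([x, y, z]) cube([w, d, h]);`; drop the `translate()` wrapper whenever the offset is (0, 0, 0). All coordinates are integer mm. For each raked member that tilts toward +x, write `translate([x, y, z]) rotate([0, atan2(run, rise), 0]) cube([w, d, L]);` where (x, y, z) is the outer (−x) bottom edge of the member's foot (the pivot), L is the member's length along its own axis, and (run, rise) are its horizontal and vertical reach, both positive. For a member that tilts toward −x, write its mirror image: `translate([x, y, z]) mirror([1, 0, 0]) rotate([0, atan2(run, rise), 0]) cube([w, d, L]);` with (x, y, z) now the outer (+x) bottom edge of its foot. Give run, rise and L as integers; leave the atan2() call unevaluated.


translate([180, 0, 525]) cube([109, 1342, 55]);
translate([0, 92, 0]) rotate([0, atan2(180, 525), 0]) cube([40, 50, 555]);
translate([469, 92, 0]) mirror([1, 0, 0]) rotate([0, atan2(180, 525), 0]) cube([40, 50, 555]);
translate([0, 1200, 0]) rotate([0, atan2(180, 525), 0]) cube([40, 50, 555]);
translate([469, 1200, 0]) mirror([1, 0, 0]) rotate([0, atan2(180, 525), 0]) cube([40, 50, 555]);


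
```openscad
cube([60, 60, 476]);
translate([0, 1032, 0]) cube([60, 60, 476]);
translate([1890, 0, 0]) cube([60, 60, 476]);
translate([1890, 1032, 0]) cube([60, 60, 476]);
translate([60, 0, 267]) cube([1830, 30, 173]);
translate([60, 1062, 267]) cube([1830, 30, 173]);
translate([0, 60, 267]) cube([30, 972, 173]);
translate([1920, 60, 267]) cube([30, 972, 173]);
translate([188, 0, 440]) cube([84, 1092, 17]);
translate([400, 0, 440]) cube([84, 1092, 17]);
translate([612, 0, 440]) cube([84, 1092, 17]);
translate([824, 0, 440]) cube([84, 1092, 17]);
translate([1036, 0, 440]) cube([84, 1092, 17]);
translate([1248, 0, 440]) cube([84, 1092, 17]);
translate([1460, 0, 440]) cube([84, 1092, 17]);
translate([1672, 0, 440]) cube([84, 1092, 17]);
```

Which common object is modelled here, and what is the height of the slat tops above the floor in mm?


A bed frame. The slat-top height is 457 mm.

Four posts, four rails, and a row of slats — a bed frame. Slats sit on the rails at z = 267 + 173 = 440; with slat thickness 17, the top is 457 mm.


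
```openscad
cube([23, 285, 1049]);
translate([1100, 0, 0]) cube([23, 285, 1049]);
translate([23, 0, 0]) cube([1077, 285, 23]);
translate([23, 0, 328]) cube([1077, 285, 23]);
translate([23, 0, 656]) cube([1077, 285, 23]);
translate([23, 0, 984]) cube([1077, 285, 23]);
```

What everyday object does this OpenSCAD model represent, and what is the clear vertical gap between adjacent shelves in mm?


A bookshelf. The clear shelf gap is 305 mm.

Two tall side panels with 4 horizontal boards between them — a bookshelf. The first two shelf undersides are at z = 0 and z = 328; with shelf thickness 23, the clear gap is 328 − 0 − 23 = 305 mm.


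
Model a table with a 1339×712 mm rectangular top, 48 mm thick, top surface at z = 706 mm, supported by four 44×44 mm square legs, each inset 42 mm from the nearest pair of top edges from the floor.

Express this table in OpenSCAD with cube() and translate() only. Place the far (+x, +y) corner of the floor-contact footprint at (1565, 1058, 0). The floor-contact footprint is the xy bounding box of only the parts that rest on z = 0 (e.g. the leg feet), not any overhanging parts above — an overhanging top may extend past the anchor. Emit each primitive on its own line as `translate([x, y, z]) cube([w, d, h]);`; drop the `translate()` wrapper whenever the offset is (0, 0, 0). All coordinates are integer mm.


translate([268, 388, 658]) cube([1339, 712, 48]);
translate([310, 430, 0]) cube([44, 44, 658]);
translate([1521, 430, 0]) cube([44, 44, 658]);
translate([310, 1014, 0]) cube([44, 44, 658]);
translate([1521, 1014, 0]) cube([44, 44, 658]);


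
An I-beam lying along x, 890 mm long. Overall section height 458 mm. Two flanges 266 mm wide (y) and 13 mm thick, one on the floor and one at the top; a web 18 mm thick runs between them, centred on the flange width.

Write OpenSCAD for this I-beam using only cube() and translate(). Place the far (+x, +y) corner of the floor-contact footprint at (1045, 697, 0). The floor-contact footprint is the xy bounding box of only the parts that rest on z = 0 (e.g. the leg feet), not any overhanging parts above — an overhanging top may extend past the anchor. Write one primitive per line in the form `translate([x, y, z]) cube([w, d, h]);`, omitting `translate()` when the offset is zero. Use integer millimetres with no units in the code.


translate([155, 431, 0]) cube([890, 266, 13]);
translate([155, 555, 13]) cube([890, 18, 432]);
translate([155, 431, 445]) cube([890, 266, 13]);


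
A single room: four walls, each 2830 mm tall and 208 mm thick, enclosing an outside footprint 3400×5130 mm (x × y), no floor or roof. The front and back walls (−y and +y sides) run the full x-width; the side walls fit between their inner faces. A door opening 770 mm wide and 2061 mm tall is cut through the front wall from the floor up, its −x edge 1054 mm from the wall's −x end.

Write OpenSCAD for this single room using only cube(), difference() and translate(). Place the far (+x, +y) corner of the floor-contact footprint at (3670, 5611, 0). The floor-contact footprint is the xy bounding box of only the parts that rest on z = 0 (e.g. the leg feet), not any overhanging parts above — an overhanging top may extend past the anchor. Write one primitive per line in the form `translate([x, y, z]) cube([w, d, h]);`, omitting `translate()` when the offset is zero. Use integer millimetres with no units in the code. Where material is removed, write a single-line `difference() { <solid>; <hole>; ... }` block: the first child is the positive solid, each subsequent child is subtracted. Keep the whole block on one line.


difference() { translate([270, 481, 0]) cube([3400, 208, 2830]); translate([1324, 481, 0]) cube([770, 208, 2061]); }
translate([270, 5403, 0]) cube([3400, 208, 2830]);
translate([270, 689, 0]) cube([208, 4714, 2830]);
translate([3462, 689, 0]) cube([208, 4714, 2830]);


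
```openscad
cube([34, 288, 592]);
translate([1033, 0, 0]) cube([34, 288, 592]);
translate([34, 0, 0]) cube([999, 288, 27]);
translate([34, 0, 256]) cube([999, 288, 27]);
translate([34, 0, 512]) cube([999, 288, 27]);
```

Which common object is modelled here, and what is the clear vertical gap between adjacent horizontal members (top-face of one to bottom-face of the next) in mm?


A bookshelf. The clear shelf gap is 229 mm.

Two tall side panels with 3 horizontal boards between them — a bookshelf. The first two shelf undersides are at z = 0 and z = 256; with shelf thickness 27, the clear gap is 256 − 0 − 27 = 229 mm.


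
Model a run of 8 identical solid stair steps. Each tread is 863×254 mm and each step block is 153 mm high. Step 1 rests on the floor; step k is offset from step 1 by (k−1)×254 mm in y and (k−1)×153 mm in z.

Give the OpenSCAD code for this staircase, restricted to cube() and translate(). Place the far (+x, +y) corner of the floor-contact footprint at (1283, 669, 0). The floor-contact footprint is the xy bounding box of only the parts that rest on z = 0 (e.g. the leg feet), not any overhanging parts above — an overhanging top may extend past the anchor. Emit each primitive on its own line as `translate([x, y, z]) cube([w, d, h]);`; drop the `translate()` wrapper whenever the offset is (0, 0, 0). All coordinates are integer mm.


translate([420, 415, 0]) cube([863, 254, 153]);
translate([420, 669, 153]) cube([863, 254, 153]);
translate([420, 923, 306]) cube([863, 254, 153]);
translate([420, 1177, 459]) cube([863, 254, 153]);
translate([420, 1431, 612]) cube([863, 254, 153]);
translate([420, 1685, 765]) cube([863, 254, 153]);
translate([420, 1939, 918]) cube([863, 254, 153]);
translate([420, 2193, 1071]) cube([863, 254, 153]);


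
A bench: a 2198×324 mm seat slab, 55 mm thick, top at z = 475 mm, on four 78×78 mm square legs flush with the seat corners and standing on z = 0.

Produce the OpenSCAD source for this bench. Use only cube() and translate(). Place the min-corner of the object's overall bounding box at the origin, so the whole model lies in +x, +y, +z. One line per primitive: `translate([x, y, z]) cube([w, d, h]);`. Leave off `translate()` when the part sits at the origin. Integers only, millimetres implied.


translate([0, 0, 420]) cube([2198, 324, 55]);
cube([78, 78, 420]);
translate([0, 246, 0]) cube([78, 78, 420]);
translate([2120, 0, 0]) cube([78, 78, 420]);
translate([2120, 246, 0]) cube([78, 78, 420]);


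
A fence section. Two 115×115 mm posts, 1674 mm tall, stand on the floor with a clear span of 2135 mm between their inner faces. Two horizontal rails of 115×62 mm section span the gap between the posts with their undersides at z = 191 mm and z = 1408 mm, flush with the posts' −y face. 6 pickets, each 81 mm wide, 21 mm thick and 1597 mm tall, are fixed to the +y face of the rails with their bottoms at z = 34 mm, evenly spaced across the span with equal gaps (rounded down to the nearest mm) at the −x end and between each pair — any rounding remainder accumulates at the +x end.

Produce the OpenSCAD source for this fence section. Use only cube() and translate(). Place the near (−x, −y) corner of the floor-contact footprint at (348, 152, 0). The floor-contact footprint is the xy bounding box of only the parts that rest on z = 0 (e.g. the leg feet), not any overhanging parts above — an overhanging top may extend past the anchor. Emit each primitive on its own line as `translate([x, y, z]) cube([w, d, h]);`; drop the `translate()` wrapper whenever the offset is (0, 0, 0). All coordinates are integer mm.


translate([348, 152, 0]) cube([115, 115, 1674]);
translate([2598, 152, 0]) cube([115, 115, 1674]);
translate([463, 152, 191]) cube([2135, 115, 62]);
translate([463, 152, 1408]) cube([2135, 115, 62]);
translate([698, 267, 34]) cube([81, 21, 1597]);
translate([1014, 267, 34]) cube([81, 21, 1597]);
translate([1330, 267, 34]) cube([81, 21, 1597]);
translate([1646, 267, 34]) cube([81, 21, 1597]);
translate([1962, 267, 34]) cube([81, 21, 1597]);
translate([2278, 267, 34]) cube([81, 21, 1597]);


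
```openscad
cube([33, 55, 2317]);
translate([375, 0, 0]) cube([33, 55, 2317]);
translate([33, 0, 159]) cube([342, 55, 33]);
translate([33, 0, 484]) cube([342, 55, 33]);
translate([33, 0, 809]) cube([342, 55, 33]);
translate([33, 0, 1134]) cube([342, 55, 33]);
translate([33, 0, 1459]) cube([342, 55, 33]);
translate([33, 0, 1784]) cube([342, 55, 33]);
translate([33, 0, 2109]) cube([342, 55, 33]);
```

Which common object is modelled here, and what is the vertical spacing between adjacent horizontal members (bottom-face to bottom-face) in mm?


A ladder. The rung spacing is 325 mm.

Two tall 33×55 posts with 7 short bars between them — a ladder. Adjacent rungs sit at z = 159 and z = 484, so the spacing is 484 − 159 = 325 mm.


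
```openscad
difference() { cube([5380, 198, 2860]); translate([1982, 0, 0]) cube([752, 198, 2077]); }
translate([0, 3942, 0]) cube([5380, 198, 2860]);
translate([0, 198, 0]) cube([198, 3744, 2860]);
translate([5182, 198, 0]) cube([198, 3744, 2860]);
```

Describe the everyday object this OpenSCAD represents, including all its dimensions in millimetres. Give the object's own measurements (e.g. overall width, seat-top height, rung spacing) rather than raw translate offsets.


A single room: four walls, each 2860 mm tall and 198 mm thick, enclosing an outside footprint 5380×4140 mm (x × y), no floor or roof. The front and back walls (−y and +y sides) run the full x-width; the side walls fit between their inner faces. A door opening 752 mm wide and 2077 mm tall is cut through the front wall from the floor up, its −x edge 1982 mm from the wall's −x end.


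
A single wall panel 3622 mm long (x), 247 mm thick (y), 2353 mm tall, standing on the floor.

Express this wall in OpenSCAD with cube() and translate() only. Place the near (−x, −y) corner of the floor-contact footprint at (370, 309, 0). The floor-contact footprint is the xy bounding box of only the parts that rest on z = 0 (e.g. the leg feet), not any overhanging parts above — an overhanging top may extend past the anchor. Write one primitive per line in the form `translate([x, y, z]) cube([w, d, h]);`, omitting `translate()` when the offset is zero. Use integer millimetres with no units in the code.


translate([370, 309, 0]) cube([3622, 247, 2353]);


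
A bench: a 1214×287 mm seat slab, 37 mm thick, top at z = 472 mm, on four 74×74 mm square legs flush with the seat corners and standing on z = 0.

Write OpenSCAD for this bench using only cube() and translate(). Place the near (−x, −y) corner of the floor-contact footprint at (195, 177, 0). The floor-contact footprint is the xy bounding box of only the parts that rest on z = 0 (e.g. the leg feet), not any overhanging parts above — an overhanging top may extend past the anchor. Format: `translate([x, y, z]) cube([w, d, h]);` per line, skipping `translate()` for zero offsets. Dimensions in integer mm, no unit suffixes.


translate([195, 177, 435]) cube([1214, 287, 37]);
translate([195, 177, 0]) cube([74, 74, 435]);
translate([195, 390, 0]) cube([74, 74, 435]);
translate([1335, 177, 0]) cube([74, 74, 435]);
translate([1335, 390, 0]) cube([74, 74, 435]);


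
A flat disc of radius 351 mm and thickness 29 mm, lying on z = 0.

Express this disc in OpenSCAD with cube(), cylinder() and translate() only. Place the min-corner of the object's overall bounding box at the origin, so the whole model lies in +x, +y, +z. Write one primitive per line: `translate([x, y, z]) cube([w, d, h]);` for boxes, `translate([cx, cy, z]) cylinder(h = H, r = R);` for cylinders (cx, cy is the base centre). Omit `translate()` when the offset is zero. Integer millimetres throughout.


translate([351, 351, 0]) cylinder(h = 29, r = 351);


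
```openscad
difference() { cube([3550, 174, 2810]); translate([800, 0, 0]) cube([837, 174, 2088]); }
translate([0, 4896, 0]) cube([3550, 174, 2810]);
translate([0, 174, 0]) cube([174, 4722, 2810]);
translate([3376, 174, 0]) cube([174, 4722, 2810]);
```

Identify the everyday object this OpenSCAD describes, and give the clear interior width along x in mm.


A single room. The interior width is 3202 mm.

Four walls enclosing a rectangle with a door in the front wall — a room. Outside width 3550 minus two 174 mm walls gives 3202 mm.


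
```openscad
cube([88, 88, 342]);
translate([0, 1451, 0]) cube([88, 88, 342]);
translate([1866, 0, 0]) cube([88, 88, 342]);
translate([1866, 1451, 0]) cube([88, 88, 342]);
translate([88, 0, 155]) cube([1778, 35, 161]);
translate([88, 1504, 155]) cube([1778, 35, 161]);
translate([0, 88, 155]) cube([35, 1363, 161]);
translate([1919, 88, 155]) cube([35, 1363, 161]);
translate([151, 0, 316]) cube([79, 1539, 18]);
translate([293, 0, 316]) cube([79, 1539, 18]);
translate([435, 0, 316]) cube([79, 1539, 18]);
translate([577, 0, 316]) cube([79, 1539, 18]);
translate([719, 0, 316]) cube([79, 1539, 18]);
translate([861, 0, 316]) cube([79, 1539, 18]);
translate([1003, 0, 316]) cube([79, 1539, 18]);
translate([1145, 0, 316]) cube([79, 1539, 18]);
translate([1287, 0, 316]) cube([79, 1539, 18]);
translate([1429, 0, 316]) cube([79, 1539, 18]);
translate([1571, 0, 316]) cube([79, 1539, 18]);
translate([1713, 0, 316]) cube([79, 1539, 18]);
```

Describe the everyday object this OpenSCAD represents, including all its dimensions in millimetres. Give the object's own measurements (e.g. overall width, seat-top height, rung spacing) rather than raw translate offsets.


A bed frame 1954 mm long (x) by 1539 mm wide (y). Four 88×88 mm corner posts, 342 mm tall, at the corners of the footprint. Four rails of 35 mm thickness and 161 mm height run between adjacent posts with their undersides at z = 155 mm, their outer faces flush with the outside of the frame (the two x-running rails run between the posts' inner faces; the two y-running rails run between the posts' inner faces). 12 slats, each 79 mm wide (x) and 18 mm thick, lie across the top of the two x-running rails, running the full 1539 mm width of the frame in y; along x they sit between the end posts with a 63 mm gap after the −x posts and between neighbouring slats, leaving 74 mm before the +x posts.


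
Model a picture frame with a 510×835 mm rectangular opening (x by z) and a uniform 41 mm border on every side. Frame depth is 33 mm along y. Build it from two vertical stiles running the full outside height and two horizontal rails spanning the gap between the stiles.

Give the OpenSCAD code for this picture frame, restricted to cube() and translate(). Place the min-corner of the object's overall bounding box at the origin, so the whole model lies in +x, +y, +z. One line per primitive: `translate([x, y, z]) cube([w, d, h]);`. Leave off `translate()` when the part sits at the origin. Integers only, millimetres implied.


cube([41, 33, 917]);
translate([551, 0, 0]) cube([41, 33, 917]);
translate([41, 0, 0]) cube([510, 33, 41]);
translate([41, 0, 876]) cube([510, 33, 41]);


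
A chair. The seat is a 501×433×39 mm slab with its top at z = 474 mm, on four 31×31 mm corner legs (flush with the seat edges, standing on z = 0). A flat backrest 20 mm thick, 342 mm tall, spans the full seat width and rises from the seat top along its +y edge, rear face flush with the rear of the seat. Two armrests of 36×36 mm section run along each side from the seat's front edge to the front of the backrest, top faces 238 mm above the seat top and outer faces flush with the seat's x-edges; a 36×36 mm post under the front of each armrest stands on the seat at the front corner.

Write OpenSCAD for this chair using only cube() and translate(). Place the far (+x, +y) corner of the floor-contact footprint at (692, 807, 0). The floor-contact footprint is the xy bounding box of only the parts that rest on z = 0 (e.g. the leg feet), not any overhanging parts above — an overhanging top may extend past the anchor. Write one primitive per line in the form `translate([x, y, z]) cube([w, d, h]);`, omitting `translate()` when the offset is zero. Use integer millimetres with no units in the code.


translate([191, 374, 435]) cube([501, 433, 39]);
translate([191, 374, 0]) cube([31, 31, 435]);
translate([661, 374, 0]) cube([31, 31, 435]);
translate([191, 776, 0]) cube([31, 31, 435]);
translate([661, 776, 0]) cube([31, 31, 435]);
translate([191, 787, 474]) cube([501, 20, 342]);
translate([191, 374, 676]) cube([36, 413, 36]);
translate([656, 374, 676]) cube([36, 413, 36]);
translate([191, 374, 474]) cube([36, 36, 202]);
translate([656, 374, 474]) cube([36, 36, 202]);


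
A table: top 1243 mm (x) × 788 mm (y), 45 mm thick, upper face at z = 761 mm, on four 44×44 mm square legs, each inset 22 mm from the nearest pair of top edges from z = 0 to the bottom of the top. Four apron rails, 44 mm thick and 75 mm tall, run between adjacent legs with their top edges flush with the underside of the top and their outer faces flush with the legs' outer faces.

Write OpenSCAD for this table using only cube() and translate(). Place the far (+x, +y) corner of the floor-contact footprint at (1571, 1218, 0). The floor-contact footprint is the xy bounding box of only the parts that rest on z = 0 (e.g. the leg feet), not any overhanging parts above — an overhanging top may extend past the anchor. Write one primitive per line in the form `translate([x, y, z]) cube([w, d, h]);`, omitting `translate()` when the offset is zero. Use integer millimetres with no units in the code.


translate([350, 452, 716]) cube([1243, 788, 45]);
translate([372, 474, 0]) cube([44, 44, 716]);
translate([1527, 474, 0]) cube([44, 44, 716]);
translate([372, 1174, 0]) cube([44, 44, 716]);
translate([1527, 1174, 0]) cube([44, 44, 716]);
translate([416, 474, 641]) cube([1111, 44, 75]);
translate([416, 1174, 641]) cube([1111, 44, 75]);
translate([372, 518, 641]) cube([44, 656, 75]);
translate([1527, 518, 641]) cube([44, 656, 75]);


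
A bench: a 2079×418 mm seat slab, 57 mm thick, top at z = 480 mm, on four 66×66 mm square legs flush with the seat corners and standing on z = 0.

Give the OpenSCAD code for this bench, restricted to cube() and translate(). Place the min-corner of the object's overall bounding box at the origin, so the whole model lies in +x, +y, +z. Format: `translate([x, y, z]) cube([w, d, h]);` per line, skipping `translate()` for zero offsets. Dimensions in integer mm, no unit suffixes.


translate([0, 0, 423]) cube([2079, 418, 57]);
cube([66, 66, 423]);
translate([0, 352, 0]) cube([66, 66, 423]);
translate([2013, 0, 0]) cube([66, 66, 423]);
translate([2013, 352, 0]) cube([66, 66, 423]);


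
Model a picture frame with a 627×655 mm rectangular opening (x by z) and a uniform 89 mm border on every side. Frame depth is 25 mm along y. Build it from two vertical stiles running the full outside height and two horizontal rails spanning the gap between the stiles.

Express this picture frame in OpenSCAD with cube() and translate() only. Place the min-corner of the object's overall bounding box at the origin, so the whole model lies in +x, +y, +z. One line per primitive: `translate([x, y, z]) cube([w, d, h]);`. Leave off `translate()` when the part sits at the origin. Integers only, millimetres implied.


cube([89, 25, 833]);
translate([716, 0, 0]) cube([89, 25, 833]);
translate([89, 0, 0]) cube([627, 25, 89]);
translate([89, 0, 744]) cube([627, 25, 89]);


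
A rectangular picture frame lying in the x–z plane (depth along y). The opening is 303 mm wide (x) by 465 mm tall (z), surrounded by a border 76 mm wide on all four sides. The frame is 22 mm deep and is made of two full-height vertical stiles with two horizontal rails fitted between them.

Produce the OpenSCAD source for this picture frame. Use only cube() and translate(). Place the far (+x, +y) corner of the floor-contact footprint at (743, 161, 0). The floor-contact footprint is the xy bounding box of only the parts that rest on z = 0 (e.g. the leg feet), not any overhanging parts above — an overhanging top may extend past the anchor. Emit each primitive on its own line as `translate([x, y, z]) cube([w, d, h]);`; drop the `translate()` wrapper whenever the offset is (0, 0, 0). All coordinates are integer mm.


translate([288, 139, 0]) cube([76, 22, 617]);
translate([667, 139, 0]) cube([76, 22, 617]);
translate([364, 139, 0]) cube([303, 22, 76]);
translate([364, 139, 541]) cube([303, 22, 76]);


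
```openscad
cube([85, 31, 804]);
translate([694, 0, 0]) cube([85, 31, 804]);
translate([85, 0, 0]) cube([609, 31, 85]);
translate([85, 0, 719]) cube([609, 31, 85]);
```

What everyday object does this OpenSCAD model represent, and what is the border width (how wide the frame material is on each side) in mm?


A picture frame. The border width is 85 mm.

Four thin pieces enclosing a rectangular opening — a picture frame. The two full-height stiles are 804 mm tall; the top rail sits at z = 719 and is 85 mm tall, so the border above the opening is 804 − 719 = 85 mm, matching the stile x-width.


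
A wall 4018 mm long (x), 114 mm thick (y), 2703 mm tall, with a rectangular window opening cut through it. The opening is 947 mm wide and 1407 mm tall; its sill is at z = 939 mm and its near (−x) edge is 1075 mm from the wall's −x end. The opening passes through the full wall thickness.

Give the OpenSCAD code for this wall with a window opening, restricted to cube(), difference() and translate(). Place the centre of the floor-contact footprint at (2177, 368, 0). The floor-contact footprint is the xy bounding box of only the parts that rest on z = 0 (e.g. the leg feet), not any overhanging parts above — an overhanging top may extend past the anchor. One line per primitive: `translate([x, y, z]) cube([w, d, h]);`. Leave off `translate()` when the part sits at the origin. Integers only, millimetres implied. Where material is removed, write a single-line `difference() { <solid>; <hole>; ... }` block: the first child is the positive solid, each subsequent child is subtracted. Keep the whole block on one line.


difference() { translate([168, 311, 0]) cube([4018, 114, 2703]); translate([1243, 311, 939]) cube([947, 114, 1407]); }


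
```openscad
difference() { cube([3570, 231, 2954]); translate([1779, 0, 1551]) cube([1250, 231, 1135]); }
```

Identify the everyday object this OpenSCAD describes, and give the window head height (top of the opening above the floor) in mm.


A wall with a window opening. The window head height is 2686 mm.

A wall with a rectangular opening subtracted — a window. Sill at z = 1551, opening 1135 mm tall, so the head is at 1551 + 1135 = 2686 mm.


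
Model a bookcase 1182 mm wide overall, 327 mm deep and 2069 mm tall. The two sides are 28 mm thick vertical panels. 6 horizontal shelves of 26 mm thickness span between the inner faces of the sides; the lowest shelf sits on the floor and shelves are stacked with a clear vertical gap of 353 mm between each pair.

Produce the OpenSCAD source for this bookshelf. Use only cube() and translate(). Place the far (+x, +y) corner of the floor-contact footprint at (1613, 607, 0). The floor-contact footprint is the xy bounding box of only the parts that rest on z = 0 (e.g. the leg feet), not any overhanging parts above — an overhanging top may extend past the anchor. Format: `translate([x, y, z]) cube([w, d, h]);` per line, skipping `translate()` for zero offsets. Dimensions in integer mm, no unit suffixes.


translate([431, 280, 0]) cube([28, 327, 2069]);
translate([1585, 280, 0]) cube([28, 327, 2069]);
translate([459, 280, 0]) cube([1126, 327, 26]);
translate([459, 280, 379]) cube([1126, 327, 26]);
translate([459, 280, 758]) cube([1126, 327, 26]);
translate([459, 280, 1137]) cube([1126, 327, 26]);
translate([459, 280, 1516]) cube([1126, 327, 26]);
translate([459, 280, 1895]) cube([1126, 327, 26]);


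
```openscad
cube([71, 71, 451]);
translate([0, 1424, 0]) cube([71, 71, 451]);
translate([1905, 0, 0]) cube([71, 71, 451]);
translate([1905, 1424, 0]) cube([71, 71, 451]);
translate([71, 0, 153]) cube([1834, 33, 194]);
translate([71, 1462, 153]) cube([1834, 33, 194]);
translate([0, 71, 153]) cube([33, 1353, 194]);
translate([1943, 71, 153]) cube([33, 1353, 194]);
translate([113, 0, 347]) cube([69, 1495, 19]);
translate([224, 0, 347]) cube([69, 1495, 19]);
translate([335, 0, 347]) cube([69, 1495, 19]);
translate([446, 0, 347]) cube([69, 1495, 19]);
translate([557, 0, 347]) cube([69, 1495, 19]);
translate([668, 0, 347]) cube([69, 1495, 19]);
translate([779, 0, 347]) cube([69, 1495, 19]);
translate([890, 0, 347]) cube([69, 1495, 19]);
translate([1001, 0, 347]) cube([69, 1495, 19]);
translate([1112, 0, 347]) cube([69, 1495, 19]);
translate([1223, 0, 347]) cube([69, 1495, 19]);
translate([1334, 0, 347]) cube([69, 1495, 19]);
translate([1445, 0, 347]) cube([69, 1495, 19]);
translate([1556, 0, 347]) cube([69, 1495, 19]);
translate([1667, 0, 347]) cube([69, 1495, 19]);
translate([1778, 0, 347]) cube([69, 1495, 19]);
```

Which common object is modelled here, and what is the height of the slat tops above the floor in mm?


A bed frame. The slat-top height is 366 mm.

Four posts, four rails, and a row of slats — a bed frame. Slats sit on the rails at z = 153 + 194 = 347; with slat thickness 19, the top is 366 mm.


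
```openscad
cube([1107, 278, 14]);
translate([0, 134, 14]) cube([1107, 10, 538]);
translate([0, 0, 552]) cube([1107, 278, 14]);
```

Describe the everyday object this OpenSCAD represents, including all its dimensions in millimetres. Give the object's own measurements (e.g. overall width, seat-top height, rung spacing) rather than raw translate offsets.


An I-beam lying along x, 1107 mm long. Overall section height 566 mm. Two flanges 278 mm wide (y) and 14 mm thick, one on the floor and one at the top; a web 10 mm thick runs between them, centred on the flange width.


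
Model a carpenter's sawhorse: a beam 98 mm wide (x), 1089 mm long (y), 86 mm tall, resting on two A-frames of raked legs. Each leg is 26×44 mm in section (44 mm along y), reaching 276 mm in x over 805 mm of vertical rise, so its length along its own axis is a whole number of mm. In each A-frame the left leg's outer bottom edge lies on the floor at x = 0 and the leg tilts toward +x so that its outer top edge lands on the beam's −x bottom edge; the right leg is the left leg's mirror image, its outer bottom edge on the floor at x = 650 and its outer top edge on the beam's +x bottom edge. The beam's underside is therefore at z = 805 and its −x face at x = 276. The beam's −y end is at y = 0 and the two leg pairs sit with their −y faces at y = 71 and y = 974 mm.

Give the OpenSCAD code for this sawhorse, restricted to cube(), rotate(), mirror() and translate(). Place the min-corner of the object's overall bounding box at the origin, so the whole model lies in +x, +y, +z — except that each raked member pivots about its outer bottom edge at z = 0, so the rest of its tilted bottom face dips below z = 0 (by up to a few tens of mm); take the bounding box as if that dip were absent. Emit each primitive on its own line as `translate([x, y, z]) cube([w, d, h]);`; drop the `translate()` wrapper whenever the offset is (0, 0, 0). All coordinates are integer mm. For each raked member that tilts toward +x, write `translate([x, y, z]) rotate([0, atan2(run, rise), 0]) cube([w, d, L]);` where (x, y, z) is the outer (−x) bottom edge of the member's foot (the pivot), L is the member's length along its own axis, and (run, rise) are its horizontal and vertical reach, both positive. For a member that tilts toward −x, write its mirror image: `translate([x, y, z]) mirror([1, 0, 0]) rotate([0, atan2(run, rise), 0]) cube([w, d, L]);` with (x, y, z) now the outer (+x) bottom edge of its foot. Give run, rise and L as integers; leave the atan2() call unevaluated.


// leg length = √(276² + 805²) = 851
// right-leg outer foot x = 2·276 + 98 = 650
// beam min-corner = (276, 0, 805)
translate([276, 0, 805]) cube([98, 1089, 86]);
translate([0, 71, 0]) rotate([0, atan2(276, 805), 0]) cube([26, 44, 851]);
translate([650, 71, 0]) mirror([1, 0, 0]) rotate([0, atan2(276, 805), 0]) cube([26, 44, 851]);
translate([0, 974, 0]) rotate([0, atan2(276, 805), 0]) cube([26, 44, 851]);
translate([650, 974, 0]) mirror([1, 0, 0]) rotate([0, atan2(276, 805), 0]) cube([26, 44, 851]);


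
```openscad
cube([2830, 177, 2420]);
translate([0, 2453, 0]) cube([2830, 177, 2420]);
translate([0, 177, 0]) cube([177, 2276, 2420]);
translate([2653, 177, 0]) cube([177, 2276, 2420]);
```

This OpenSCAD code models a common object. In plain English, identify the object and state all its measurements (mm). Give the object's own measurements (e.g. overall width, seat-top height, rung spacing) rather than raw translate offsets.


The wall frame of a small rectangular building: four walls, each 2420 mm tall and 177 mm thick, enclosing a footprint 2830 mm (x) by 2630 mm (y) outside-to-outside, with no floor or roof. The front and back walls (the −y and +y sides) span the full width; the two side walls fit between them.


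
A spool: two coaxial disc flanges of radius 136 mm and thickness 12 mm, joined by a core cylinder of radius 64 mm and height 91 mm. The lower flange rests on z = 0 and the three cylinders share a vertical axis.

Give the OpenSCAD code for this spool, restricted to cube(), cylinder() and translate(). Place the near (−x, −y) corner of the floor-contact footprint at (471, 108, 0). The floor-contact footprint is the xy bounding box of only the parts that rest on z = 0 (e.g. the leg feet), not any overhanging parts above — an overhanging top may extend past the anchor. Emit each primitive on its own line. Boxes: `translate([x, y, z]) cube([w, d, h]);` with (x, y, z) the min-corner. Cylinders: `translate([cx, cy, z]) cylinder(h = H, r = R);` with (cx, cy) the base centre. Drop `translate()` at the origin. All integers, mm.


translate([607, 244, 0]) cylinder(h = 12, r = 136);
translate([607, 244, 12]) cylinder(h = 91, r = 64);
translate([607, 244, 103]) cylinder(h = 12, r = 136);


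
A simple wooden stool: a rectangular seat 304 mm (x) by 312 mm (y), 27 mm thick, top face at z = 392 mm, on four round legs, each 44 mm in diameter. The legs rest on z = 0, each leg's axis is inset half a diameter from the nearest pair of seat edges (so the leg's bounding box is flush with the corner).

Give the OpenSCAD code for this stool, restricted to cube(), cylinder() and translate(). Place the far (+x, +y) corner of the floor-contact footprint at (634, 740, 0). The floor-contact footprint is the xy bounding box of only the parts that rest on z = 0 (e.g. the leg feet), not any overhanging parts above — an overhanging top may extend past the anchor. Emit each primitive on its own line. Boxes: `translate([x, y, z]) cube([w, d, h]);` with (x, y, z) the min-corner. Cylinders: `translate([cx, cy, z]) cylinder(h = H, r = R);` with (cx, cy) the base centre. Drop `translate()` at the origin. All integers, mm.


translate([330, 428, 365]) cube([304, 312, 27]);
translate([352, 450, 0]) cylinder(h = 365, r = 22);
translate([612, 450, 0]) cylinder(h = 365, r = 22);
translate([352, 718, 0]) cylinder(h = 365, r = 22);
translate([612, 718, 0]) cylinder(h = 365, r = 22);


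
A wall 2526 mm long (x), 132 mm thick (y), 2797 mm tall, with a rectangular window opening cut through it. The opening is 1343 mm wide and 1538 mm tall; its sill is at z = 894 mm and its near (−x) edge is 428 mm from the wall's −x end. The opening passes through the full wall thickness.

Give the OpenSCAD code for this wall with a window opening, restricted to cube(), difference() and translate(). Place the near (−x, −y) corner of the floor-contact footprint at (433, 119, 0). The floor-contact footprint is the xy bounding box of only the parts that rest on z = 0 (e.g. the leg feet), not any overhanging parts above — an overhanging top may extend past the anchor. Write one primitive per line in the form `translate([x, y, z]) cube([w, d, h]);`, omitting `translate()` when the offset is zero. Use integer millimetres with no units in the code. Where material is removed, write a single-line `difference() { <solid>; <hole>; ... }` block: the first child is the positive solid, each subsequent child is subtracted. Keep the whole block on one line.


difference() { translate([433, 119, 0]) cube([2526, 132, 2797]); translate([861, 119, 894]) cube([1343, 132, 1538]); }


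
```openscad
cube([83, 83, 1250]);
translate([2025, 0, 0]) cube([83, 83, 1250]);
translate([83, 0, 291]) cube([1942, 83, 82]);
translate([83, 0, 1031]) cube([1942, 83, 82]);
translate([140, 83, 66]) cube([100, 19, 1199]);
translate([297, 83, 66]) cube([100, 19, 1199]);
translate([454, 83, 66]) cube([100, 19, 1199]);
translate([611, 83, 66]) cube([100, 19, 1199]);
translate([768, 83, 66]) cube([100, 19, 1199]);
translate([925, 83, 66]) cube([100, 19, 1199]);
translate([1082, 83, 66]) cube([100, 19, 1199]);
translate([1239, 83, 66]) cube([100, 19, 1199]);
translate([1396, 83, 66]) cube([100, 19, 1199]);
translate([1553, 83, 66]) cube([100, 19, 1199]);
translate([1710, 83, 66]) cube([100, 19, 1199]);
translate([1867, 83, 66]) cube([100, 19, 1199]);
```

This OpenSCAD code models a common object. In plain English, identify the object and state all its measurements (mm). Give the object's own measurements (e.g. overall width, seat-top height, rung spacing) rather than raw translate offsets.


A fence section. Two 83×83 mm posts, 1250 mm tall, stand on the floor with a clear span of 1942 mm between their inner faces. Two horizontal rails of 83×82 mm section span the gap between the posts with their undersides at z = 291 mm and z = 1031 mm, flush with the posts' −y face. 12 pickets, each 100 mm wide, 19 mm thick and 1199 mm tall, are fixed to the +y face of the rails with their bottoms at z = 66 mm, spaced across the span with a 57 mm gap after the −x post and between neighbouring pickets, with 58 mm left before the +x post.
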